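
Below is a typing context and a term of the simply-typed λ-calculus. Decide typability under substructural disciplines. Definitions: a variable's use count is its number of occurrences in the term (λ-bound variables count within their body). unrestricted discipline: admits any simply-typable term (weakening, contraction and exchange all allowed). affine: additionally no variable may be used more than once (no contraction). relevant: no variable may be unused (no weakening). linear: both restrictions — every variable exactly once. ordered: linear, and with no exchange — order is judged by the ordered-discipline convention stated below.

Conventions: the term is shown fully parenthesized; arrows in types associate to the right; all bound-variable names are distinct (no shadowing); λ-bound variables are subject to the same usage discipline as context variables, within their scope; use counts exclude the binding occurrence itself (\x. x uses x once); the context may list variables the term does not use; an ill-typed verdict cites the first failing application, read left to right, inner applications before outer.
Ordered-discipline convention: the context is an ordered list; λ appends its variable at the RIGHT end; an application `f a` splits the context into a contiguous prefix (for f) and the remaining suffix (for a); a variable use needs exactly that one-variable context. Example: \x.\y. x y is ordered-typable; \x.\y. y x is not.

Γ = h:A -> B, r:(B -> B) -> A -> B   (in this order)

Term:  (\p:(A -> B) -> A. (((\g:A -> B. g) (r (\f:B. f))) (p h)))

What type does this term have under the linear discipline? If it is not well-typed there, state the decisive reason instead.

term : ((A -> B) -> A) -> B
usage: h ×1; r ×1; p [bound] ×1; g [bound] ×1; f [bound] ×1
left-to-right use order: g, r, f, p, h
typing: the term checks, with type ((A -> B) -> A) -> B
all disciplines: ordered ✗ · linear ✓ · affine ✓ · relevant ✓ · unrestricted ✓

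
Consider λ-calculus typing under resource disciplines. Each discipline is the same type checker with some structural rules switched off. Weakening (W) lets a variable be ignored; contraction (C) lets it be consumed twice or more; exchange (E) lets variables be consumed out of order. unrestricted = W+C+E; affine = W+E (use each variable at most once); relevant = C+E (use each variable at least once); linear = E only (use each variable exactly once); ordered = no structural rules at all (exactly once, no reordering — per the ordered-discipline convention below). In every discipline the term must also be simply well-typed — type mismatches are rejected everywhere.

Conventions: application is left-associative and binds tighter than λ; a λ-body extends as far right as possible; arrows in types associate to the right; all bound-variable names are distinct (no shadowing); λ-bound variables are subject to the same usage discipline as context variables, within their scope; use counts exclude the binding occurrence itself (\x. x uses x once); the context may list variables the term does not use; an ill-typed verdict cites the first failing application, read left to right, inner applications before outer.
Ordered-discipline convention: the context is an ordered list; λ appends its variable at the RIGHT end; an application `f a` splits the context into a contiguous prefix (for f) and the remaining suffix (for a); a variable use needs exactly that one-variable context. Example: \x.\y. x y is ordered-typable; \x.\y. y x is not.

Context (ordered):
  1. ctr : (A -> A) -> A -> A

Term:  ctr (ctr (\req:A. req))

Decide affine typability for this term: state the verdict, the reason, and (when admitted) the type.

no — repeated use of ctr ×2
variable uses: ctr: 2; req [bound]: 1
order of uses: ctr, ctr, req
typing: well-typed at A -> A
per-discipline verdicts: ordered ✗; linear ✗; affine ✗; relevant ✓; unrestricted ✓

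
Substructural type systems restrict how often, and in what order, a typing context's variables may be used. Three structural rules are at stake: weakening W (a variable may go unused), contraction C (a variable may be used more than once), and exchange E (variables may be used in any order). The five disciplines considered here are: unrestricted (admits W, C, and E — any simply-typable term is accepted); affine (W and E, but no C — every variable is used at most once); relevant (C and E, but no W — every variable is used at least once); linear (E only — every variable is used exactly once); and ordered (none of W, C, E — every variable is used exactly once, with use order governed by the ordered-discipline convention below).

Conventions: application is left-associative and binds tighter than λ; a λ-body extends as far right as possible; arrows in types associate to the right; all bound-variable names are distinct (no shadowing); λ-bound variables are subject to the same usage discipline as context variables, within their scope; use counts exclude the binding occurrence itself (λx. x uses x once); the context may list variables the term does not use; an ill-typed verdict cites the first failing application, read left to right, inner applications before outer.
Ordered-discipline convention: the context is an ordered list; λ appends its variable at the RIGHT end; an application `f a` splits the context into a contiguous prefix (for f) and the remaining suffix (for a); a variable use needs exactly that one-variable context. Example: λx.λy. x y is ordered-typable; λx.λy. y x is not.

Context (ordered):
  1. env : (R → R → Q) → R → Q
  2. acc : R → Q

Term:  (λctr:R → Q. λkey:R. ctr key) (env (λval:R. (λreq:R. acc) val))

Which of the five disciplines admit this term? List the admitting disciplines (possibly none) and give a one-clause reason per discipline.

admitted by: affine, unrestricted
counts: env: 1×; acc: 1×; ctr (λ-bound): 1×; key (λ-bound): 1×; val (λ-bound): 1×; req (λ-bound): 0×
uses in reading order: ctr, key, env, acc, val
typing: well-typed at R → Q
ordered: ✗ — unused: req — weakening required
linear: ✗ — unused: req — weakening required
affine: ✓ — no duplicate uses among env, acc, ctr, key, val, req
relevant: ✗ — unused: req — weakening required
unrestricted: ✓ — well-typed at R → Q; no restrictions here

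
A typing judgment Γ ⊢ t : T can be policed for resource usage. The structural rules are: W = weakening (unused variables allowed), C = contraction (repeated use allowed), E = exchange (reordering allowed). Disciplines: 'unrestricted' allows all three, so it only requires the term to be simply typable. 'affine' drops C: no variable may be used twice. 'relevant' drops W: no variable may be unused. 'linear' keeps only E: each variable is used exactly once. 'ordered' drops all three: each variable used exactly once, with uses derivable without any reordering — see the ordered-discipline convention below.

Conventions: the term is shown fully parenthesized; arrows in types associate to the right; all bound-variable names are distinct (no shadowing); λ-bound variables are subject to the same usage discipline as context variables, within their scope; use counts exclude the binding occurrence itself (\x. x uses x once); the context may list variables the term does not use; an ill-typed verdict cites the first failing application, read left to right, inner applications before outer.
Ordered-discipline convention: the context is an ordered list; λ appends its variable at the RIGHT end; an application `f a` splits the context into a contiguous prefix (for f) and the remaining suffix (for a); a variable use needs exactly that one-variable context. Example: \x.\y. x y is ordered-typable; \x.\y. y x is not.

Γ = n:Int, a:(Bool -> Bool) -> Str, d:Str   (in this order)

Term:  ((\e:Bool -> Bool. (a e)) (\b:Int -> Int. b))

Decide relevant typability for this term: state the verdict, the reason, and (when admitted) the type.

no — not simply typable
use counts: n: 0; a: 1; d: 0; e [bound]: 1; b [bound]: 1
left-to-right use order: a, e, b
typing: ill-typed: an argument (Int -> Int) -> Int -> Int mismatches the expected Bool -> Bool
across the five disciplines: ordered ✗ | linear ✗ | affine ✗ | relevant ✗ | unrestricted ✗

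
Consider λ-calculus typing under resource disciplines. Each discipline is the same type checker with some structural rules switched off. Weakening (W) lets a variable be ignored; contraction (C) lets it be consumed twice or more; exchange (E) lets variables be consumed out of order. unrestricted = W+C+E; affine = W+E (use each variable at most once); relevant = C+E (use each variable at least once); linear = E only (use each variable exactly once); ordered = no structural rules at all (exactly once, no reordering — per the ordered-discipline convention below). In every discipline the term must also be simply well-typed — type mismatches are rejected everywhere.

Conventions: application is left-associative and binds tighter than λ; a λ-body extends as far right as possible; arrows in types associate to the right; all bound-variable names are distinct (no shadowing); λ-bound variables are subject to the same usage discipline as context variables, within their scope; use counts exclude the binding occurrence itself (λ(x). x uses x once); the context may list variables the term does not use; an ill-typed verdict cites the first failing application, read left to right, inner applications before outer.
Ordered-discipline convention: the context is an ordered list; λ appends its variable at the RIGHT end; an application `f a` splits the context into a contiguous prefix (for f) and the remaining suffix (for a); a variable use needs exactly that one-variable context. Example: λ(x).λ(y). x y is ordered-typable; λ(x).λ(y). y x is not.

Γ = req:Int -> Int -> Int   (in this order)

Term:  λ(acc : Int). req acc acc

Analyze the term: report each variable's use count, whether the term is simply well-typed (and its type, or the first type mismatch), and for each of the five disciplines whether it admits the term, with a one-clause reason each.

use counts: req ×1; acc (λ-bound) ×2
uses in reading order: req, acc, acc
typing: well-typed — term : Int -> Int
ordered: ✗, uses contraction: acc ×2
linear: ✗, uses contraction: acc ×2
affine: ✗, uses contraction: acc ×2
relevant: ✓, every one of req, acc appears
unrestricted: ✓, type-checks (Int -> Int) and nothing is barred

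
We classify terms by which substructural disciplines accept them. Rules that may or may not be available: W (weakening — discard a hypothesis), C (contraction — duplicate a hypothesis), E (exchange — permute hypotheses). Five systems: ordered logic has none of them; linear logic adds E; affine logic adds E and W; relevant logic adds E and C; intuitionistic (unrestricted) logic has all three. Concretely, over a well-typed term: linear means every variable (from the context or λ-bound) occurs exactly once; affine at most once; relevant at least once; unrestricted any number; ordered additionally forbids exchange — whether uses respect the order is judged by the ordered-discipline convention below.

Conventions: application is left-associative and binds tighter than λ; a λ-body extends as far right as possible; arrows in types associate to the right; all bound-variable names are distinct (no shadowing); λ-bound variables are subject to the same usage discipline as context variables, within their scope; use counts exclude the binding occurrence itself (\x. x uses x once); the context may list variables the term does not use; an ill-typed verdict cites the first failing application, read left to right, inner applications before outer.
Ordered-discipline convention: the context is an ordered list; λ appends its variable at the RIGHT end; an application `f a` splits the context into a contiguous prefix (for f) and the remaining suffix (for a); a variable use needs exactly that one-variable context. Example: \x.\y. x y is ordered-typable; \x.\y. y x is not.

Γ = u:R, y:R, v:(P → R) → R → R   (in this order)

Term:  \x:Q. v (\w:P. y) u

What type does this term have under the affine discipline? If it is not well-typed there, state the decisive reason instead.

term : Q → R
use counts: u: 1; y: 1; v: 1; x (bound): 0; w (bound): 0
order of uses: v, y, u
typing: the term checks, with type Q → R
per-discipline verdicts: ordered ✗ · linear ✗ · affine ✓ · relevant ✗ · unrestricted ✓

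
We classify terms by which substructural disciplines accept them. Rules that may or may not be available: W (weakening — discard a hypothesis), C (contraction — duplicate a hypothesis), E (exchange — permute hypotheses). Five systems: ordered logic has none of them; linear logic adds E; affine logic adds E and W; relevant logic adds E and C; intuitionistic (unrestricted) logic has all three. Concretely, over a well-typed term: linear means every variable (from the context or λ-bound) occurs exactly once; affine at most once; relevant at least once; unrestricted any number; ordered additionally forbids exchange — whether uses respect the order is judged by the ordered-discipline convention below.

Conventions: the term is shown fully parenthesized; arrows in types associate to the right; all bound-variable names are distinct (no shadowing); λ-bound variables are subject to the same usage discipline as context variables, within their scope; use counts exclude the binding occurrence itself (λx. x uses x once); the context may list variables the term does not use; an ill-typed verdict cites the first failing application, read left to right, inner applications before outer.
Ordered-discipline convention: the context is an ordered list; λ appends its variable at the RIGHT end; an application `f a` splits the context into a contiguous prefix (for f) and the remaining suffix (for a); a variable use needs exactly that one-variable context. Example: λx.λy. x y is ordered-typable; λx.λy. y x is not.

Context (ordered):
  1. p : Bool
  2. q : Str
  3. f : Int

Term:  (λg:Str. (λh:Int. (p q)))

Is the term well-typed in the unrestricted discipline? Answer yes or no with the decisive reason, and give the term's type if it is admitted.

no — not simply typable
counts: p: 1×, q: 1×, f: 0×, g (λ-bound): 0×, h (λ-bound): 0×
order of uses: p, q
typing: ill-typed: non-function type Bool applied to an argument
per-discipline verdicts: ordered ✗ · linear ✗ · affine ✗ · relevant ✗ · unrestricted ✗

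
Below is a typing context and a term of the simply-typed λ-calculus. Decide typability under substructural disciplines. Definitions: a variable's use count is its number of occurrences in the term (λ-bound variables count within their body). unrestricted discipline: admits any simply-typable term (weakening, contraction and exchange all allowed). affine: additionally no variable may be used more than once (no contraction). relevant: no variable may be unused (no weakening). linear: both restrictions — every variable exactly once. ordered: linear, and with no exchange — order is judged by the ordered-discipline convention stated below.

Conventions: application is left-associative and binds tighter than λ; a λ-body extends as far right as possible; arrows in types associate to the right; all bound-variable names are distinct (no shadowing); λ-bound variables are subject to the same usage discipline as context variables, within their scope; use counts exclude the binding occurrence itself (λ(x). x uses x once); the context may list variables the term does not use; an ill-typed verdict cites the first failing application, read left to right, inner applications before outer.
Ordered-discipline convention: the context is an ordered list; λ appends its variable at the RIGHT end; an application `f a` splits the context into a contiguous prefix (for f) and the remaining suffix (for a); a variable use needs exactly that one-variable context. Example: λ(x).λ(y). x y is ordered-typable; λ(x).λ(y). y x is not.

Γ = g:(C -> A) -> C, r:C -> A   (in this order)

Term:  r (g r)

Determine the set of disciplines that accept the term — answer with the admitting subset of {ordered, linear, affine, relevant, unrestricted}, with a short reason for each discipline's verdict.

admitted by: relevant, unrestricted
variable uses: g: 1×, r: 2×
use order (left to right): r, g, r
typing: ✓ — A
ordered: ✗, r ×2 used more than once (contraction)
linear: ✗, r ×2 used more than once (contraction)
affine: ✗, r ×2 used more than once (contraction)
relevant: ✓, g, r: all used, weakening unneeded
unrestricted: ✓, typability at A is all that's needed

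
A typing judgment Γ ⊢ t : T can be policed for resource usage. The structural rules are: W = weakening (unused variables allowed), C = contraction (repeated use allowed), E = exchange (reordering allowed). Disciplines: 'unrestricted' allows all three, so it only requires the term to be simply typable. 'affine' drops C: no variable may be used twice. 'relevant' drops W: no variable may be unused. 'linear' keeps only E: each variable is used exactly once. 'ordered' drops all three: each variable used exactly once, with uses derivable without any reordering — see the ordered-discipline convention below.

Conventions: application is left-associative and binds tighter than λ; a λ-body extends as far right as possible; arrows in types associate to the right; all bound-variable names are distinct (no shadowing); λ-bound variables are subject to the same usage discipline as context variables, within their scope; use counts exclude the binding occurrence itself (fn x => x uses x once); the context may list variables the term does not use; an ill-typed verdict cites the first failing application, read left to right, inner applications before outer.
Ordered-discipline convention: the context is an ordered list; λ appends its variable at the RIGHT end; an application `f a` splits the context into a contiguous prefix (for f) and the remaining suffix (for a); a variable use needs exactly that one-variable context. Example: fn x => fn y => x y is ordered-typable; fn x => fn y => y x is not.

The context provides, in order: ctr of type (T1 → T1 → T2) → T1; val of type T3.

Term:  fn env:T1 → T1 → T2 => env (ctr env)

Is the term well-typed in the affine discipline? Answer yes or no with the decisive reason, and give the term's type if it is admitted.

no — repeated use of env ×2
variable uses: ctr: 1×; val: 0×; env (λ-bound): 2×
uses in reading order: env, ctr, env
typing: well-typed — term : (T1 → T1 → T2) → T1 → T2
across the five disciplines: ordered ✗ · linear ✗ · affine ✗ · relevant ✗ · unrestricted ✓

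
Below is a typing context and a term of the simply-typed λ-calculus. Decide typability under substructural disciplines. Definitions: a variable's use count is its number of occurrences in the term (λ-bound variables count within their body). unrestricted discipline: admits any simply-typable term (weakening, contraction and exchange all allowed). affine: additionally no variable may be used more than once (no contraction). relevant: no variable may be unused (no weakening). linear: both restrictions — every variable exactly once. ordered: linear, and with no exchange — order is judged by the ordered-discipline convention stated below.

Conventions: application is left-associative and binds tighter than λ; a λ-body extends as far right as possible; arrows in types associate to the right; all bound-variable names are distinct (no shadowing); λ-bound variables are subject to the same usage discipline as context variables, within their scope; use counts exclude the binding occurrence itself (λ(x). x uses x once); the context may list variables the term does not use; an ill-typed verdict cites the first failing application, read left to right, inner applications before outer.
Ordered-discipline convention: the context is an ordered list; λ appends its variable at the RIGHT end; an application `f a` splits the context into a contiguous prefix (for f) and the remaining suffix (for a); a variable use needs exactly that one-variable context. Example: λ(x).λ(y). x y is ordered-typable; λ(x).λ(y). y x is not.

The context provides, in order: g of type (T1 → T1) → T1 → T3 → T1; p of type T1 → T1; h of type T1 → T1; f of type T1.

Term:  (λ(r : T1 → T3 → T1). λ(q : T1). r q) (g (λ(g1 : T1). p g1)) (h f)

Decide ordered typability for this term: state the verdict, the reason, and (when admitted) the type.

yes — g, p, h, f, r, q, g1: once each, no exchange needed; term : T3 → T1
counts: g: 1, p: 1, h: 1, f: 1, r (bound): 1, q (bound): 1, g1 (bound): 1
use order (left to right): r, q, g, p, g1, h, f
typing: the term checks, with type T3 → T1
per-discipline verdicts: ordered ✓; linear ✓; affine ✓; relevant ✓; unrestricted ✓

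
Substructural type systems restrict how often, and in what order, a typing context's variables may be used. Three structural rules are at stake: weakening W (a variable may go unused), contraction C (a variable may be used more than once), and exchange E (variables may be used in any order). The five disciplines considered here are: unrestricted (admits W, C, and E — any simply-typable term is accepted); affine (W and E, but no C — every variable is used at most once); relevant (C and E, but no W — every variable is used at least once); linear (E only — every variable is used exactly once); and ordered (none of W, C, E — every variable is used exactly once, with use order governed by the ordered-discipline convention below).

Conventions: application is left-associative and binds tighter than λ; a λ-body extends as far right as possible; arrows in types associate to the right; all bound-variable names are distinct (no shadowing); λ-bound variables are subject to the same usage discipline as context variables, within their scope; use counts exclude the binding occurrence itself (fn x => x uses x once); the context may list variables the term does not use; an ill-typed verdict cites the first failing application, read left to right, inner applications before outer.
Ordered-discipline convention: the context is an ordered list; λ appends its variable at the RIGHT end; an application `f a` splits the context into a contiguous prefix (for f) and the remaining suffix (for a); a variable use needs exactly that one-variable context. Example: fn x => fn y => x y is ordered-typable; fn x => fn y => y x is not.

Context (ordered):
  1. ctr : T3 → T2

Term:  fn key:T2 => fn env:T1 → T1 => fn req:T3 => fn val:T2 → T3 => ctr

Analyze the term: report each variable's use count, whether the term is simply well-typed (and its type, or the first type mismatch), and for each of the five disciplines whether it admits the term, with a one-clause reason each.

counts: ctr: 1×, key [bound]: 0×, env [bound]: 0×, req [bound]: 0×, val [bound]: 0×
left-to-right use order: ctr
typing: ✓ — T2 → (T1 → T1) → T3 → (T2 → T3) → T3 → T2
ordered: ✗, unused: key, env, req, val — weakening required
linear: ✗, unused: key, env, req, val — weakening required
affine: ✓, none of ctr, key, env, req, val used more than once
relevant: ✗, unused: key, env, req, val — weakening required
unrestricted: ✓, type-checks (T2 → (T1 → T1) → T3 → (T2 → T3) → T3 → T2) and nothing is barred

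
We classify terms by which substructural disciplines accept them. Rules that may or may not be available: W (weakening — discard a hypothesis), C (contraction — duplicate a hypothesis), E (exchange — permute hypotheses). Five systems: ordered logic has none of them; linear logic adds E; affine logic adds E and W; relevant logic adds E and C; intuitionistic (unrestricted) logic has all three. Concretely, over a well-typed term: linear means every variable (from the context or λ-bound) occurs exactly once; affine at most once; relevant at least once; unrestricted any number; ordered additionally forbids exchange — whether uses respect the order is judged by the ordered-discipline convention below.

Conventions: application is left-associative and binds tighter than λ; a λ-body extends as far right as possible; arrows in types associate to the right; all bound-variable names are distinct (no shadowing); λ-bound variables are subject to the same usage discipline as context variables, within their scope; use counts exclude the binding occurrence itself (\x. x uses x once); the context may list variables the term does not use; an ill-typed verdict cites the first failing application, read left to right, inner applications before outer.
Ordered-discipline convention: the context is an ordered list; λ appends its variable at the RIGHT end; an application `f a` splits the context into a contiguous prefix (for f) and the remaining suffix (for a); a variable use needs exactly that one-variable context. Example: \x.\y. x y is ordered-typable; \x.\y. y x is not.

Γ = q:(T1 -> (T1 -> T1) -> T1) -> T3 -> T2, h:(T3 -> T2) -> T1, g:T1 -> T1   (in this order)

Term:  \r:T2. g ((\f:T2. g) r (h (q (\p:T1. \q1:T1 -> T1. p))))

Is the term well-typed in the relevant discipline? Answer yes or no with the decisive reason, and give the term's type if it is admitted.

no — needs weakening: f, q1 unused
usage: q ×1, h ×1, g ×2, r [bound] ×1, f [bound] ×0, p [bound] ×1, q1 [bound] ×0
left-to-right use order: g, g, r, h, q, p
typing: well-typed at T2 -> T1
summary: ordered ✗, linear ✗, affine ✗, relevant ✗, unrestricted ✓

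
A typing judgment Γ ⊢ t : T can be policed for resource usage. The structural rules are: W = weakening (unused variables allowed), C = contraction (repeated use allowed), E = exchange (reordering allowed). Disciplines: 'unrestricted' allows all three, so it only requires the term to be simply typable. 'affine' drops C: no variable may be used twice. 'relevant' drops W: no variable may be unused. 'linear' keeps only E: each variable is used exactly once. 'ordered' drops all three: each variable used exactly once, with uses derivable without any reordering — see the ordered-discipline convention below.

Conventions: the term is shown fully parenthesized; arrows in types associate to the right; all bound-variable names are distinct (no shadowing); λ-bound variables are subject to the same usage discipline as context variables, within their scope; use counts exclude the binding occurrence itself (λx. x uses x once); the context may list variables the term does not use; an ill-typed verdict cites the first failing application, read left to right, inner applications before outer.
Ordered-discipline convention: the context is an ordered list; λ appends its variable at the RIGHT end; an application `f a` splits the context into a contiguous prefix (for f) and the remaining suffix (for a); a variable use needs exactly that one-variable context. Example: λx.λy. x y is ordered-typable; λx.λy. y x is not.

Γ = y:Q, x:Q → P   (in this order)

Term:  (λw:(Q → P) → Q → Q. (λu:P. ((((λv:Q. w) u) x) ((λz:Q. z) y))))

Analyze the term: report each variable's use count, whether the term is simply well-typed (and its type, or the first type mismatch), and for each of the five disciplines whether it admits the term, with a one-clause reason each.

variable uses: y: 1; x: 1; w (λ-bound): 1; u (λ-bound): 1; v (λ-bound): 0; z (λ-bound): 1
left-to-right use order: w, u, x, z, y
typing: ill-typed: an application expects Q but receives P
ordered ✗ (fails simple typing)
linear ✗ (a type mismatch blocks all five)
affine ✗ (the type mismatch rejects it)
relevant ✗ (not simply typable)
unrestricted ✗ (fails simple typing)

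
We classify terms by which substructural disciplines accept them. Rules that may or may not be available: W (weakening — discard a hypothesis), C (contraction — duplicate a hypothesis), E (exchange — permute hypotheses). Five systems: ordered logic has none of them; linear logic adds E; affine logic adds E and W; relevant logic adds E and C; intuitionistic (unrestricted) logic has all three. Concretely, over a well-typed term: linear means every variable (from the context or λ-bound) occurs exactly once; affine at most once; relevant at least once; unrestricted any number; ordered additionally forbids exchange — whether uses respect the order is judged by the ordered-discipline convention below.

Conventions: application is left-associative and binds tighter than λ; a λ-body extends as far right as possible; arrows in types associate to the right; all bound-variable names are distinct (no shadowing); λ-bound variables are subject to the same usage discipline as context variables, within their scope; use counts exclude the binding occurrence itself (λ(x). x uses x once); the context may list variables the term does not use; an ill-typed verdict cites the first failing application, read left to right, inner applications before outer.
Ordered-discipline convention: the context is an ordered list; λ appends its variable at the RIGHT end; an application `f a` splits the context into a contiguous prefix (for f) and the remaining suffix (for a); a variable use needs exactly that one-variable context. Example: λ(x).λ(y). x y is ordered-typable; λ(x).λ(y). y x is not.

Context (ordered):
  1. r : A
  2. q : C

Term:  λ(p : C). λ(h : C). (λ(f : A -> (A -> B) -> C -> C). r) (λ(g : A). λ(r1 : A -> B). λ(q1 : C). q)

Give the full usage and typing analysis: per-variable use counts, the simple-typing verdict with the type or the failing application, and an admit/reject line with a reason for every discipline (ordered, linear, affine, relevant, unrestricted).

variable uses: r: 1; q: 1; p [bound]: 0; h [bound]: 0; f [bound]: 0; g [bound]: 0; r1 [bound]: 0; q1 [bound]: 0
order of uses: r, q
typing: ✓ — C -> C -> A
ordered: ✗ — p, h, f, g, r1, q1 left unused
linear: ✗ — p, h, f, g, r1, q1 left unused
affine: ✓ — r, q, p, h, f, g, r1, q1: no repeats, contraction unneeded
relevant: ✗ — p, h, f, g, r1, q1 left unused
unrestricted: ✓ — well-typed at C -> C -> A; no restrictions here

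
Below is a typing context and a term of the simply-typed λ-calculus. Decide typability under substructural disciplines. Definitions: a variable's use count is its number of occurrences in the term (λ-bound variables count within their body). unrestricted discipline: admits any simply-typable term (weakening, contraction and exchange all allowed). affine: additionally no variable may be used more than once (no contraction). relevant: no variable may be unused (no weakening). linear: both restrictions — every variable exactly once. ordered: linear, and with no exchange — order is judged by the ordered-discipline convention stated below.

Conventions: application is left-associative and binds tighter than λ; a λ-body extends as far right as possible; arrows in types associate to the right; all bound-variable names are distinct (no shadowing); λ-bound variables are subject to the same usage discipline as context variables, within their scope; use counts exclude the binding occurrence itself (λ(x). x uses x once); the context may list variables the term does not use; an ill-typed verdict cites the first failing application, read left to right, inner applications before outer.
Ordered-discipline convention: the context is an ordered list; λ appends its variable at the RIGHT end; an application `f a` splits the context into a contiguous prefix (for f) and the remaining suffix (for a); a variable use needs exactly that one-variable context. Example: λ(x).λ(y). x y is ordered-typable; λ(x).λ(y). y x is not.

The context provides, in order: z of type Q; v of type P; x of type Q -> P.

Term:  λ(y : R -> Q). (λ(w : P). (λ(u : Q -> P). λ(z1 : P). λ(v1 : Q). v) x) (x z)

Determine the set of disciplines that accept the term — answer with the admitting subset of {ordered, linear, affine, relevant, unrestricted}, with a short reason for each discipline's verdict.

admitted in: unrestricted
use counts: z=1; v=1; x=2; y (bound)=0; w (bound)=0; u (bound)=0; z1 (bound)=0; v1 (bound)=0
left-to-right use order: v, x, x, z
typing: the term checks, with type (R -> Q) -> P -> Q -> P
ordered ✗ (repeated use of x ×2; y, w, u, z1, v1 left unused)
linear ✗ (repeated use of x ×2; y, w, u, z1, v1 left unused)
affine ✗ (repeated use of x ×2)
relevant ✗ (y, w, u, z1, v1 left unused)
unrestricted ✓ (well-typed at (R -> Q) -> P -> Q -> P; no restrictions here)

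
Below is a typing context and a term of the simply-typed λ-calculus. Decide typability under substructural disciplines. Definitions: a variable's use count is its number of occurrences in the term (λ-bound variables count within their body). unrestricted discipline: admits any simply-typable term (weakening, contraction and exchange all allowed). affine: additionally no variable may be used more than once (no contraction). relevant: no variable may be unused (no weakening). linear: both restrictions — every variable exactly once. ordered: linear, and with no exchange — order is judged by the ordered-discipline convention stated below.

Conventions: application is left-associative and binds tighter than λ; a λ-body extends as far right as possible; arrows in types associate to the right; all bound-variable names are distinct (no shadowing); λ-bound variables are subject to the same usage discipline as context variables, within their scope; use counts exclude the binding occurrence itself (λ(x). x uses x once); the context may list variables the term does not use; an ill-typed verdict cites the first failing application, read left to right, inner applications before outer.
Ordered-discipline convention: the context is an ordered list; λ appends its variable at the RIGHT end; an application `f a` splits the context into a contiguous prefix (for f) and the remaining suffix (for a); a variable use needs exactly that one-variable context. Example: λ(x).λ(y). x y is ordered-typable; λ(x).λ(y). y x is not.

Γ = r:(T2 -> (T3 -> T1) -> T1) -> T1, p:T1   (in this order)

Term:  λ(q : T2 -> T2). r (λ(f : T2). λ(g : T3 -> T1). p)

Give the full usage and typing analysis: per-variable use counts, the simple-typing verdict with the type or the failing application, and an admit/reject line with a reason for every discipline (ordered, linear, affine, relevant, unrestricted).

counts: r ×1, p ×1, q (λ-bound) ×0, f (λ-bound) ×0, g (λ-bound) ×0
uses in reading order: r, p
typing: the term checks, with type (T2 -> T2) -> T1
ordered: ✗ — needs weakening: q, f, g unused
linear: ✗ — needs weakening: q, f, g unused
affine: ✓ — none of r, p, q, f, g used more than once
relevant: ✗ — needs weakening: q, f, g unused
unrestricted: ✓ — simply typable at (T2 -> T2) -> T1; W, C, E all held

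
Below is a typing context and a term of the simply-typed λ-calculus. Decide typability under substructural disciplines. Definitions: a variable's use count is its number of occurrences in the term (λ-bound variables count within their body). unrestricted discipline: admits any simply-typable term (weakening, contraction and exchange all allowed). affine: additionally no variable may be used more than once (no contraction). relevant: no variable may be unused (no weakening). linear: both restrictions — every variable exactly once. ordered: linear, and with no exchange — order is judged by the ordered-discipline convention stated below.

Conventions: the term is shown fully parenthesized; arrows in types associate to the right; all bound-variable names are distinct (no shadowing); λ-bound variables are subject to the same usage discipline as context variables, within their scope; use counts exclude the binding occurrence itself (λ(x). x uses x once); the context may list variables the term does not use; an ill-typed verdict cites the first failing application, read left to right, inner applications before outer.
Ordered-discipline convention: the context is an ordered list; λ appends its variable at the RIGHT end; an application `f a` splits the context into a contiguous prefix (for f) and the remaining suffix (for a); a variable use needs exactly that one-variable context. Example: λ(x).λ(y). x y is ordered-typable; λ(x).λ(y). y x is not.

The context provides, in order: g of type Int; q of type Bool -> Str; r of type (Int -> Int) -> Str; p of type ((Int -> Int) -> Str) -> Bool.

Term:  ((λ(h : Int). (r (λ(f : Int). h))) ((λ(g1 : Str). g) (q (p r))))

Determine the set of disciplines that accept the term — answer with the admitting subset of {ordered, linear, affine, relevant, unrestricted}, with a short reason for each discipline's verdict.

admitting disciplines: unrestricted
counts: g ×1, q ×1, r ×2, p ×1, h [bound] ×1, f [bound] ×0, g1 [bound] ×0
left-to-right use order: r, h, g, q, p, r
typing: well-typed at Str
ordered: ✗, r ×2 used more than once (contraction); needs weakening: f, g1 unused
linear: ✗, r ×2 used more than once (contraction); needs weakening: f, g1 unused
affine: ✗, r ×2 used more than once (contraction)
relevant: ✗, needs weakening: f, g1 unused
unrestricted: ✓, type-checks (Str) and nothing is barred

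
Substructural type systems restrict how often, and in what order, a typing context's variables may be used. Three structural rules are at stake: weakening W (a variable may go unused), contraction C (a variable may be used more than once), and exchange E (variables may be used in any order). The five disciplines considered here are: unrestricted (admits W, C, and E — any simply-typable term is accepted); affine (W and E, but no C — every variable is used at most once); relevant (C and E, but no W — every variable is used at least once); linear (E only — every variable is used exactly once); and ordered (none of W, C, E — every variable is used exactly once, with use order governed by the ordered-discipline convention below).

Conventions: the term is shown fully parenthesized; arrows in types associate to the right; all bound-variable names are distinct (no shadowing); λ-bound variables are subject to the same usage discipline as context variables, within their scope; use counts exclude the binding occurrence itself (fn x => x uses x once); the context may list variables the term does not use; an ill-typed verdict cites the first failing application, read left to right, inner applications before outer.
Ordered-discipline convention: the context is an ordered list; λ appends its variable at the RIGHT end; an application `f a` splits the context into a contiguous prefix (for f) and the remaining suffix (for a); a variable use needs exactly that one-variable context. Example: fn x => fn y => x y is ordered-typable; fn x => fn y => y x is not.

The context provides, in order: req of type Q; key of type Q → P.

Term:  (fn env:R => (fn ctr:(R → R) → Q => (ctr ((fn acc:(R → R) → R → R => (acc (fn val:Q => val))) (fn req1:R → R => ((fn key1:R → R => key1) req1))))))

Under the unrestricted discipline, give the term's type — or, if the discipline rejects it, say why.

not well-typed under unrestricted — the type mismatch rejects it
counts: req: 0, key: 0, env (bound): 0, ctr (bound): 1, acc (bound): 1, val (bound): 1, req1 (bound): 1, key1 (bound): 1
uses in reading order: ctr, acc, val, key1, req1
typing: ill-typed: a function awaiting R → R gets Q → Q
across the five disciplines: ordered ✗ · linear ✗ · affine ✗ · relevant ✗ · unrestricted ✗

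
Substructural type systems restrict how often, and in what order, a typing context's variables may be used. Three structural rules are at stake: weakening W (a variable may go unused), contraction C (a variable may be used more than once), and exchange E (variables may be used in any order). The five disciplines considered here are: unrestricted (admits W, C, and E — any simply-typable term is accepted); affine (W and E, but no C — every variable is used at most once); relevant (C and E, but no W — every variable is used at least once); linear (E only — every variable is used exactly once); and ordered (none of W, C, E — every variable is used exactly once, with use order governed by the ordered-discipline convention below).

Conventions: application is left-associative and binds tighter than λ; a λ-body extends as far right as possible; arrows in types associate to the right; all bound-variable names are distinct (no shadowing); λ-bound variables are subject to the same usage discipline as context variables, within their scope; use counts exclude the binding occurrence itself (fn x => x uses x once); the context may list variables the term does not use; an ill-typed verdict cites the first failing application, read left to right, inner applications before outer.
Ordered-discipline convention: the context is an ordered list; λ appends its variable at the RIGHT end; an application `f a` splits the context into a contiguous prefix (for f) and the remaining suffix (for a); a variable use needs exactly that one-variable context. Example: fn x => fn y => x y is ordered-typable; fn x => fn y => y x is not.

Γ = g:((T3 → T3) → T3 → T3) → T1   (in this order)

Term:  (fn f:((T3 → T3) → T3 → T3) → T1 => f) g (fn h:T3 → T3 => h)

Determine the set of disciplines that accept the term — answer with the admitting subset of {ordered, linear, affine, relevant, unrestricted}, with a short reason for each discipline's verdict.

accepted by: ordered, linear, affine, relevant, unrestricted
counts: g: 1×, f (bound): 1×, h (bound): 1×
order of uses: f, g, h
typing: the term checks, with type T1
ordered: ✓, single-use (g, f, h), ordered derivation ok
linear: ✓, g, f, h: one use apiece
affine: ✓, none of g, f, h used more than once
relevant: ✓, at least one use each (g, f, h)
unrestricted: ✓, simply typable at T1; W, C, E all held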